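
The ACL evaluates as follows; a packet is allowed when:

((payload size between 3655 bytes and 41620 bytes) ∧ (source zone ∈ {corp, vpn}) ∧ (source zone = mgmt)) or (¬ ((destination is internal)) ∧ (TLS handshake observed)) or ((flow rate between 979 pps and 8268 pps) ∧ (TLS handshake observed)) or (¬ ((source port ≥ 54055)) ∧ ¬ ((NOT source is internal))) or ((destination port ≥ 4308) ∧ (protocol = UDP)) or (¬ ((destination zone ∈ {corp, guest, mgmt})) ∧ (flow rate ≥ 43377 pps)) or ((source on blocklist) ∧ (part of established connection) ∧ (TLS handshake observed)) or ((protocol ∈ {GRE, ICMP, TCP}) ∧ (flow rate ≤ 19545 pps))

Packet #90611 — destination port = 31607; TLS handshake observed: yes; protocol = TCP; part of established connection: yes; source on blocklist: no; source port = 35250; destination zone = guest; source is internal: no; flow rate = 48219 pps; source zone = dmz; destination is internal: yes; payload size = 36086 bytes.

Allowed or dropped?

Dropped

Atomic conditions:
  payload size between 3655 bytes and 41620 bytes: 36086 in [3655, 41620] is true
  source zone ∈ {corp, vpn}: dmz is not in the set → false
  source zone = mgmt: dmz == mgmt is false
  destination is internal: yes → true
  TLS handshake observed: yes → true
  flow rate between 979 pps and 8268 pps: 48219 in [979, 8268] is false
  source port ≥ 54055: 35250 ≥ 54055 is false
  NOT source is internal: no → true
  destination port ≥ 4308: 31607 ≥ 4308 is true
  protocol = UDP: TCP == UDP is false
  destination zone ∈ {corp, guest, mgmt}: guest is in the set → true
  flow rate ≥ 43377 pps: 48219 ≥ 43377 is true
  source on blocklist: no → false
  part of established connection: yes → true
  protocol ∈ {GRE, ICMP, TCP}: TCP is in the set → true
  flow rate ≤ 19545 pps: 48219 ≤ 19545 is false
Combine:
[1] true AND false AND false = false
[2.1] NOT true = false
[2] false AND true = false
[3] false AND true = false
[4.1] NOT false = true
[4.2] NOT true = false
[4] true AND false = false
[5] true AND false = false
[6.1] NOT true = false
[6] false AND true = false
[7] false AND true AND true = false
[8] true AND false = false
[root] false OR false OR false OR false OR false OR false OR false OR false = false
Overall: false → dropped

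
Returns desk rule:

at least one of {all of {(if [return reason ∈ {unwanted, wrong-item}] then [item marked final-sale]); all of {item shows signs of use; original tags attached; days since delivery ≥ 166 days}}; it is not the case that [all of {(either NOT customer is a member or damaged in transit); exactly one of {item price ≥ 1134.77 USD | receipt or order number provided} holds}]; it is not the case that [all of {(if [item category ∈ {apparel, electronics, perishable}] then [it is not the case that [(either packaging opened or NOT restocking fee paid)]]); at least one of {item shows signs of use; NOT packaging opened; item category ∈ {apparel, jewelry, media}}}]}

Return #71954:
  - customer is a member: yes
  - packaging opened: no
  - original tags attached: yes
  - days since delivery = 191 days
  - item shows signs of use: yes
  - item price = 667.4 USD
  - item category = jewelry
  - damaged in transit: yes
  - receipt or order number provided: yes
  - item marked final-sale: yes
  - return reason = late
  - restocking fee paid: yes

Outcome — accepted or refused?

Accepted

Atomic conditions:
  return reason ∈ {unwanted, wrong-item}: late is not in the set → false
  item marked final-sale: yes → true
  item shows signs of use: yes → true
  original tags attached: yes → true
  days since delivery ≥ 166 days: 191 ≥ 166 is true
  NOT customer is a member: yes → false
  damaged in transit: yes → true
  item price ≥ 1134.77 USD: 667.4 ≥ 1134.77 is false
  receipt or order number provided: yes → true
  item category ∈ {apparel, electronics, perishable}: jewelry is not in the set → false
  packaging opened: no → false
  NOT restocking fee paid: yes → false
  NOT packaging opened: no → true
  item category ∈ {apparel, jewelry, media}: jewelry is in the set → true
Combine:
[1.1] false → true (antecedent false ⇒ implication holds) = true
[1.2] true AND true AND true = true
[1] true AND true = true
[2.1.1] false OR true = true
[2.1.2] exactly-one(false, true) = true
[2.1] true AND true = true
[2] NOT true = false
[3.1.1.2.1] false OR false = false
[3.1.1.2] NOT false = true
[3.1.1] false → true (antecedent false ⇒ implication holds) = true
[3.1.2] true OR true OR true = true
[3.1] true AND true = true
[3] NOT true = false
[root] true OR false OR false = true
Overall: true → accepted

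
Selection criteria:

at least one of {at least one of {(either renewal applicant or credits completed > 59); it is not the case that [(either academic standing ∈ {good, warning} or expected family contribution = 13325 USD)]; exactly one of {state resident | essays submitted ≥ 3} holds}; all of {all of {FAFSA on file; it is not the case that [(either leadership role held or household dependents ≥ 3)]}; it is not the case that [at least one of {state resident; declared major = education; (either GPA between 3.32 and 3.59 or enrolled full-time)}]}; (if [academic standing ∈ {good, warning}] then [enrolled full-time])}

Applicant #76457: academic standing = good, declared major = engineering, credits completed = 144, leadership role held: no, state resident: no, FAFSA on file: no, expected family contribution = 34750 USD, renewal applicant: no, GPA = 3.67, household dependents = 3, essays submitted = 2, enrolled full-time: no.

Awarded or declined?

Atomic conditions:
  renewal applicant: no → false
  credits completed > 59: 144 > 59 is true
  academic standing ∈ {good, warning}: good is in the set → true
  expected family contribution = 13325 USD: 34750 == 13325 is false
  state resident: no → false
  essays submitted ≥ 3: 2 ≥ 3 is false
  FAFSA on file: no → false
  leadership role held: no → false
  household dependents ≥ 3: 3 ≥ 3 is true
  declared major = education: engineering == education is false
  GPA between 3.32 and 3.59: 3.67 in [3.32, 3.59] is false
  enrolled full-time: no → false
Combine:
[1.1] false OR true = true
[1.2.1] true OR false = true
[1.2] NOT true = false
[1.3] exactly-one(false, false) = false
[1] true OR false OR false = true
[2.1.2.1] false OR true = true
[2.1.2] NOT true = false
[2.1] false AND false = false
[2.2.1.3] false OR false = false
[2.2.1] false OR false OR false = false
[2.2] NOT false = true
[2] false AND true = false
[3] true → false = false
[root] true OR false OR false = true
Overall: true → awarded

Awarded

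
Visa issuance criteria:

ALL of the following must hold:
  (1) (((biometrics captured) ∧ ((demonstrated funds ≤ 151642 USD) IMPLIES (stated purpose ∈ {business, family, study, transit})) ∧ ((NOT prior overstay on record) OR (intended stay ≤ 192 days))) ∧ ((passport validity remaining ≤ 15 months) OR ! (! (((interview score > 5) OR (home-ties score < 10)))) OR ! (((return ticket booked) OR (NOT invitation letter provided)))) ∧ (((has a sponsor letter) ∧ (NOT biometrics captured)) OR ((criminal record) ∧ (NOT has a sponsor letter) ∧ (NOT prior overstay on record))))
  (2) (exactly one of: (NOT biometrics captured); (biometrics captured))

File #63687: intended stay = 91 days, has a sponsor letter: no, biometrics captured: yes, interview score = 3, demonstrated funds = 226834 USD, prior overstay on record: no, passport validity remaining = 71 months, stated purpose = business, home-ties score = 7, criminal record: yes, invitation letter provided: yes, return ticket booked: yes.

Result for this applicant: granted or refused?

Atomic conditions:
  biometrics captured: yes → true
  demonstrated funds ≤ 151642 USD: 226834 ≤ 151642 is false
  stated purpose ∈ {business, family, study, transit}: business is in the set → true
  NOT prior overstay on record: no → true
  intended stay ≤ 192 days: 91 ≤ 192 is true
  passport validity remaining ≤ 15 months: 71 ≤ 15 is false
  interview score > 5: 3 > 5 is false
  home-ties score < 10: 7 < 10 is true
  return ticket booked: yes → true
  NOT invitation letter provided: yes → false
  has a sponsor letter: no → false
  NOT biometrics captured: yes → false
  criminal record: yes → true
  NOT has a sponsor letter: no → true
Combine:
[1.1.2] false → true (antecedent false ⇒ implication holds) = true
[1.1.3] true OR true = true
[1.1] true AND true AND true = true
[1.2.2.1.1] false OR true = true
[1.2.2.1] NOT true = false
[1.2.2] NOT false = true
[1.2.3.1] true OR false = true
[1.2.3] NOT true = false
[1.2] false OR true OR false = true
[1.3.1] false AND false = false
[1.3.2] true AND true AND true = true
[1.3] false OR true = true
[1] true AND true AND true = true
[2] exactly-one(false, true) = true
[root] true AND true = true
Overall: true → granted

Granted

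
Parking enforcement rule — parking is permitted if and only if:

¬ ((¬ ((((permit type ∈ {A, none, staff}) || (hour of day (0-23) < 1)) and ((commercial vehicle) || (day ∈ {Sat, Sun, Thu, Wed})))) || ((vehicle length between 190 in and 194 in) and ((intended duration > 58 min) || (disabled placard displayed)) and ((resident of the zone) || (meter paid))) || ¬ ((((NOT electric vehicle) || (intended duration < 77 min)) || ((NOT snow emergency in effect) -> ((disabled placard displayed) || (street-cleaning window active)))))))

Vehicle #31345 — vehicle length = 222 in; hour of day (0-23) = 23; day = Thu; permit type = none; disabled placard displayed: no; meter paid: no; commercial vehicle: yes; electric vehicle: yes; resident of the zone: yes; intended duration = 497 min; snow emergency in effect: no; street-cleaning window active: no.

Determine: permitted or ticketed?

Ticketed

Atomic conditions:
  permit type ∈ {A, none, staff}: none is in the set → true
  hour of day (0-23) < 1: 23 < 1 is false
  commercial vehicle: yes → true
  day ∈ {Sat, Sun, Thu, Wed}: Thu is in the set → true
  vehicle length between 190 in and 194 in: 222 in [190, 194] is false
  intended duration > 58 min: 497 > 58 is true
  disabled placard displayed: no → false
  resident of the zone: yes → true
  meter paid: no → false
  NOT electric vehicle: yes → false
  intended duration < 77 min: 497 < 77 is false
  NOT snow emergency in effect: no → true
  street-cleaning window active: no → false
Combine:
[1.1.1.1] true OR false = true
[1.1.1.2] true OR true = true
[1.1.1] true AND true = true
[1.1] NOT true = false
[1.2.2] true OR false = true
[1.2.3] true OR false = true
[1.2] false AND true AND true = false
[1.3.1.1] false OR false = false
[1.3.1.2.2] false OR false = false
[1.3.1.2] true → false = false
[1.3.1] false OR false = false
[1.3] NOT false = true
[1] false OR false OR true = true
[root] NOT true = false
Overall: false → ticketed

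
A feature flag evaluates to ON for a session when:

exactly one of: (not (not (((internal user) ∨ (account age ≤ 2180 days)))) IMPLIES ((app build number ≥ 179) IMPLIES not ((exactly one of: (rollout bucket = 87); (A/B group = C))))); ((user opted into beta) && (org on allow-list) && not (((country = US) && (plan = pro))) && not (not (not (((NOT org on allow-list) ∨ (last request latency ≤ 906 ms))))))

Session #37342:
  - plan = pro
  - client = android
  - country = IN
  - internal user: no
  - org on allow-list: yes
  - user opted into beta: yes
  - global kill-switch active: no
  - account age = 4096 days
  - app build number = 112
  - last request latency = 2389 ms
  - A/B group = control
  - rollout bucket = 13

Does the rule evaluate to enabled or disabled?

Disabled

Atomic conditions:
  internal user: no → false
  account age ≤ 2180 days: 4096 ≤ 2180 is false
  app build number ≥ 179: 112 ≥ 179 is false
  rollout bucket = 87: 13 == 87 is false
  A/B group = C: control == C is false
  user opted into beta: yes → true
  org on allow-list: yes → true
  country = US: IN == US is false
  plan = pro: pro == pro is true
  NOT org on allow-list: yes → false
  last request latency ≤ 906 ms: 2389 ≤ 906 is false
Combine:
[1.1.1.1] false OR false = false
[1.1.1] NOT false = true
[1.1] NOT true = false
[1.2.2.1] exactly-one(false, false) = false
[1.2.2] NOT false = true
[1.2] false → true (antecedent false ⇒ implication holds) = true
[1] false → true (antecedent false ⇒ implication holds) = true
[2.3.1] false AND true = false
[2.3] NOT false = true
[2.4.1.1.1] false OR false = false
[2.4.1.1] NOT false = true
[2.4.1] NOT true = false
[2.4] NOT false = true
[2] true AND true AND true AND true = true
[root] exactly-one(true, true) = false
Overall: false → disabled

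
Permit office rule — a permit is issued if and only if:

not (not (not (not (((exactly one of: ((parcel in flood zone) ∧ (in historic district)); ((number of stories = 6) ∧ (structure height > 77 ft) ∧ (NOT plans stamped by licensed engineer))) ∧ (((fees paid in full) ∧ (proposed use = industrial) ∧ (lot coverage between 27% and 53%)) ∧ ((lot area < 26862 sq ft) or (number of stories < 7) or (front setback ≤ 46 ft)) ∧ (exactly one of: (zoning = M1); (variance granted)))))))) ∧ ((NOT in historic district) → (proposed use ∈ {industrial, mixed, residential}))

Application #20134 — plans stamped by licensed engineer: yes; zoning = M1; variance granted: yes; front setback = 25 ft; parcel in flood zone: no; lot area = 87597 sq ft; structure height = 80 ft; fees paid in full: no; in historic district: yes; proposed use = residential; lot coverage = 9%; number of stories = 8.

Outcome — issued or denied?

Denied

Atomic conditions:
  parcel in flood zone: no → false
  in historic district: yes → true
  number of stories = 6: 8 == 6 is false
  structure height > 77 ft: 80 > 77 is true
  NOT plans stamped by licensed engineer: yes → false
  fees paid in full: no → false
  proposed use = industrial: residential == industrial is false
  lot coverage between 27% and 53%: 9 in [27, 53] is false
  lot area < 26862 sq ft: 87597 < 26862 is false
  number of stories < 7: 8 < 7 is false
  front setback ≤ 46 ft: 25 ≤ 46 is true
  zoning = M1: M1 == M1 is true
  variance granted: yes → true
  NOT in historic district: yes → false
  proposed use ∈ {industrial, mixed, residential}: residential is in the set → true
Combine:
[1.1.1.1.1.1.1] false AND true = false
[1.1.1.1.1.1.2] false AND true AND false = false
[1.1.1.1.1.1] exactly-one(false, false) = false
[1.1.1.1.1.2.1] false AND false AND false = false
[1.1.1.1.1.2.2] false OR false OR true = true
[1.1.1.1.1.2.3] exactly-one(true, true) = false
[1.1.1.1.1.2] false AND true AND false = false
[1.1.1.1.1] false AND false = false
[1.1.1.1] NOT false = true
[1.1.1] NOT true = false
[1.1] NOT false = true
[1] NOT true = false
[2] false → true (antecedent false ⇒ implication holds) = true
[root] false AND true = false
Overall: false → denied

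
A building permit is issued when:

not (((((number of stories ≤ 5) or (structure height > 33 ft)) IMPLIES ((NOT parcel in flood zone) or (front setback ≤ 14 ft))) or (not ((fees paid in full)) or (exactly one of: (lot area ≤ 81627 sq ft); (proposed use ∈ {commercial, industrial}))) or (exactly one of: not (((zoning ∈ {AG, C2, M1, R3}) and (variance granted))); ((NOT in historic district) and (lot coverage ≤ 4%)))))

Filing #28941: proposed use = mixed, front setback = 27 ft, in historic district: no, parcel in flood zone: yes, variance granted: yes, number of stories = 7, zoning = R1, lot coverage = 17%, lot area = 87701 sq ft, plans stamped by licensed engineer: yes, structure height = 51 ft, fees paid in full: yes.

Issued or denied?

Denied

Atomic conditions:
  number of stories ≤ 5: 7 ≤ 5 is false
  structure height > 33 ft: 51 > 33 is true
  NOT parcel in flood zone: yes → false
  front setback ≤ 14 ft: 27 ≤ 14 is false
  fees paid in full: yes → true
  lot area ≤ 81627 sq ft: 87701 ≤ 81627 is false
  proposed use ∈ {commercial, industrial}: mixed is not in the set → false
  zoning ∈ {AG, C2, M1, R3}: R1 is not in the set → false
  variance granted: yes → true
  NOT in historic district: no → true
  lot coverage ≤ 4%: 17 ≤ 4 is false
Combine:
[1.1.1] false OR true = true
[1.1.2] false OR false = false
[1.1] true → false = false
[1.2.1] NOT true = false
[1.2.2] exactly-one(false, false) = false
[1.2] false OR false = false
[1.3.1.1] false AND true = false
[1.3.1] NOT false = true
[1.3.2] true AND false = false
[1.3] exactly-one(true, false) = true
[1] false OR false OR true = true
[root] NOT true = false
Overall: false → denied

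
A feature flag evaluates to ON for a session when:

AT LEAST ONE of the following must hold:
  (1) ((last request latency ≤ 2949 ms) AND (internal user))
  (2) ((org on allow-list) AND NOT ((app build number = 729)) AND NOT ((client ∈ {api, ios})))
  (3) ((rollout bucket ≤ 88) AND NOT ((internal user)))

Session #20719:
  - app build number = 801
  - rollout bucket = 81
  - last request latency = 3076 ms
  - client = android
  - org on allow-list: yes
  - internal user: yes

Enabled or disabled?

Enabled

Atomic conditions:
  last request latency ≤ 2949 ms: 3076 ≤ 2949 is false
  internal user: yes → true
  org on allow-list: yes → true
  app build number = 729: 801 == 729 is false
  client ∈ {api, ios}: android is not in the set → false
  rollout bucket ≤ 88: 81 ≤ 88 is true
Combine:
[1] false AND true = false
[2.2] NOT false = true
[2.3] NOT false = true
[2] true AND true AND true = true
[3.2] NOT true = false
[3] true AND false = false
[root] false OR true OR false = true
Overall: true → enabled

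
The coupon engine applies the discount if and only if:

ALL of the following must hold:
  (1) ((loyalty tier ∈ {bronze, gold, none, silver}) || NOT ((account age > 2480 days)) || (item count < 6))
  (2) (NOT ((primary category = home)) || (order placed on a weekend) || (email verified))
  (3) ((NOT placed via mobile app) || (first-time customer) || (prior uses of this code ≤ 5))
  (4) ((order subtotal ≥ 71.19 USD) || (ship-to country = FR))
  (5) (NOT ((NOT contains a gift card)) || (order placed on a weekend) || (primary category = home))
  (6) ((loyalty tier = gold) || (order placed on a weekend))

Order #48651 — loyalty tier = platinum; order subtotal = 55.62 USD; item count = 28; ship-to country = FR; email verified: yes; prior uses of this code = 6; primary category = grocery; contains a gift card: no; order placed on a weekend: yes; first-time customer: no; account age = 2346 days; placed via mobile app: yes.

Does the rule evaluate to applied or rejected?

Rejected

Atomic conditions:
  loyalty tier ∈ {bronze, gold, none, silver}: platinum is not in the set → false
  account age > 2480 days: 2346 > 2480 is false
  item count < 6: 28 < 6 is false
  primary category = home: grocery == home is false
  order placed on a weekend: yes → true
  email verified: yes → true
  NOT placed via mobile app: yes → false
  first-time customer: no → false
  prior uses of this code ≤ 5: 6 ≤ 5 is false
  order subtotal ≥ 71.19 USD: 55.62 ≥ 71.19 is false
  ship-to country = FR: FR == FR is true
  NOT contains a gift card: no → true
  loyalty tier = gold: platinum == gold is false
Combine:
[1.2] NOT false = true
[1] false OR true OR false = true
[2.1] NOT false = true
[2] true OR true OR true = true
[3] false OR false OR false = false
[4] false OR true = true
[5.1] NOT true = false
[5] false OR true OR false = true
[6] false OR true = true
[root] true AND true AND false AND true AND true AND true = false
Overall: false → rejected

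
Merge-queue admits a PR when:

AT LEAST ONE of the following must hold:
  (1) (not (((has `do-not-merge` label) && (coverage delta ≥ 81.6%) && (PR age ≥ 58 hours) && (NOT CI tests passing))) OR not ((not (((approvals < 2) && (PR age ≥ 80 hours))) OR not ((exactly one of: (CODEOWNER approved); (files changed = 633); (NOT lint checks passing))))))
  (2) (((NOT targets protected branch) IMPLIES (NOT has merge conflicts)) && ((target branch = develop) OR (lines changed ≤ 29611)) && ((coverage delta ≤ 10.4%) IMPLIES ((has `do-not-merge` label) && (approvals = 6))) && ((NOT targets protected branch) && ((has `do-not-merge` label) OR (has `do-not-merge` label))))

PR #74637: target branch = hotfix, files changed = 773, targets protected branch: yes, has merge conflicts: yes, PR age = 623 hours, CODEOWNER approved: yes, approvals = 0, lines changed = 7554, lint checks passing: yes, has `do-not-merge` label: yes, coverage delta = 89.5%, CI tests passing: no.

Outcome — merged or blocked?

Atomic conditions:
  has `do-not-merge` label: yes → true
  coverage delta ≥ 81.6%: 89.5 ≥ 81.6 is true
  PR age ≥ 58 hours: 623 ≥ 58 is true
  NOT CI tests passing: no → true
  approvals < 2: 0 < 2 is true
  PR age ≥ 80 hours: 623 ≥ 80 is true
  CODEOWNER approved: yes → true
  files changed = 633: 773 == 633 is false
  NOT lint checks passing: yes → false
  NOT targets protected branch: yes → false
  NOT has merge conflicts: yes → false
  target branch = develop: hotfix == develop is false
  lines changed ≤ 29611: 7554 ≤ 29611 is true
  coverage delta ≤ 10.4%: 89.5 ≤ 10.4 is false
  approvals = 6: 0 == 6 is false
Combine:
[1.1.1] true AND true AND true AND true = true
[1.1] NOT true = false
[1.2.1.1.1] true AND true = true
[1.2.1.1] NOT true = false
[1.2.1.2.1] exactly-one(true, false, false) = true
[1.2.1.2] NOT true = false
[1.2.1] false OR false = false
[1.2] NOT false = true
[1] false OR true = true
[2.1] false → false (antecedent false ⇒ implication holds) = true
[2.2] false OR true = true
[2.3.2] true AND false = false
[2.3] false → false (antecedent false ⇒ implication holds) = true
[2.4.2] true OR true = true
[2.4] false AND true = false
[2] true AND true AND true AND false = false
[root] true OR false = true
Overall: true → merged

Merged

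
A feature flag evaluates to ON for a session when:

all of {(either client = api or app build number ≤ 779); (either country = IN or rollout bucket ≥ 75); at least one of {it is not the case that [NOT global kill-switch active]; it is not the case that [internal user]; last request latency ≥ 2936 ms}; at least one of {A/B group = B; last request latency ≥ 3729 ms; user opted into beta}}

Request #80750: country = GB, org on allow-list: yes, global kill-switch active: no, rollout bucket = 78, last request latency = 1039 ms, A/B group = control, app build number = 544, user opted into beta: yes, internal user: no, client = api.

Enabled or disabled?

Atomic conditions:
  client = api: api == api is true
  app build number ≤ 779: 544 ≤ 779 is true
  country = IN: GB == IN is false
  rollout bucket ≥ 75: 78 ≥ 75 is true
  NOT global kill-switch active: no → true
  internal user: no → false
  last request latency ≥ 2936 ms: 1039 ≥ 2936 is false
  A/B group = B: control == B is false
  last request latency ≥ 3729 ms: 1039 ≥ 3729 is false
  user opted into beta: yes → true
Combine:
[1] true OR true = true
[2] false OR true = true
[3.1] NOT true = false
[3.2] NOT false = true
[3] false OR true OR false = true
[4] false OR false OR true = true
[root] true AND true AND true AND true = true
Overall: true → enabled

Enabled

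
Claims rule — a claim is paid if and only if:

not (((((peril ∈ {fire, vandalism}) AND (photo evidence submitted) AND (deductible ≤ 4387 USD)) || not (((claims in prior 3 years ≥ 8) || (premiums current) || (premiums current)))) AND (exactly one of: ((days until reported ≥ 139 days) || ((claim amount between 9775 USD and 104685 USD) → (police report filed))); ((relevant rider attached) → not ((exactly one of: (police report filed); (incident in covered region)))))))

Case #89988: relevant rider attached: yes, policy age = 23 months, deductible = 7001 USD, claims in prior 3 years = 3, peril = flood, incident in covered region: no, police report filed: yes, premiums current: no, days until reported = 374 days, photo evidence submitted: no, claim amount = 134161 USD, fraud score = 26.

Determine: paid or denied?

Denied

Atomic conditions:
  peril ∈ {fire, vandalism}: flood is not in the set → false
  photo evidence submitted: no → false
  deductible ≤ 4387 USD: 7001 ≤ 4387 is false
  claims in prior 3 years ≥ 8: 3 ≥ 8 is false
  premiums current: no → false
  days until reported ≥ 139 days: 374 ≥ 139 is true
  claim amount between 9775 USD and 104685 USD: 134161 in [9775, 104685] is false
  police report filed: yes → true
  relevant rider attached: yes → true
  incident in covered region: no → false
Combine:
[1.1.1] false AND false AND false = false
[1.1.2.1] false OR false OR false = false
[1.1.2] NOT false = true
[1.1] false OR true = true
[1.2.1.2] false → true (antecedent false ⇒ implication holds) = true
[1.2.1] true OR true = true
[1.2.2.2.1] exactly-one(true, false) = true
[1.2.2.2] NOT true = false
[1.2.2] true → false = false
[1.2] exactly-one(true, false) = true
[1] true AND true = true
[root] NOT true = false
Overall: false → denied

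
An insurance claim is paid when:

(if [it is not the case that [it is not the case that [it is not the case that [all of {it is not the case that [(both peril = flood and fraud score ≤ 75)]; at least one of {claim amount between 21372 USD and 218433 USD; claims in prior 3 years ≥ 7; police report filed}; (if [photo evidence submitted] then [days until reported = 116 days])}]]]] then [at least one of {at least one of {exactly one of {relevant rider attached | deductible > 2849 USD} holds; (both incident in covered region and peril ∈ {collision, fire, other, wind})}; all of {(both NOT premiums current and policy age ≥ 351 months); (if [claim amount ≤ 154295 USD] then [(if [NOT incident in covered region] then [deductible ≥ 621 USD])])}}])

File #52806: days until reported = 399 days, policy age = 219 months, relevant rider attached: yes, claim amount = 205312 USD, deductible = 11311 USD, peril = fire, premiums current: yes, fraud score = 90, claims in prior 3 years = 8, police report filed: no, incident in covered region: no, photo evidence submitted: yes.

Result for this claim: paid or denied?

Atomic conditions:
  peril = flood: fire == flood is false
  fraud score ≤ 75: 90 ≤ 75 is false
  claim amount between 21372 USD and 218433 USD: 205312 in [21372, 218433] is true
  claims in prior 3 years ≥ 7: 8 ≥ 7 is true
  police report filed: no → false
  photo evidence submitted: yes → true
  days until reported = 116 days: 399 == 116 is false
  relevant rider attached: yes → true
  deductible > 2849 USD: 11311 > 2849 is true
  incident in covered region: no → false
  peril ∈ {collision, fire, other, wind}: fire is in the set → true
  NOT premiums current: yes → false
  policy age ≥ 351 months: 219 ≥ 351 is false
  claim amount ≤ 154295 USD: 205312 ≤ 154295 is false
  NOT incident in covered region: no → true
  deductible ≥ 621 USD: 11311 ≥ 621 is true
Combine:
[1.1.1.1.1.1] false AND false = false
[1.1.1.1.1] NOT false = true
[1.1.1.1.2] true OR true OR false = true
[1.1.1.1.3] true → false = false
[1.1.1.1] true AND true AND false = false
[1.1.1] NOT false = true
[1.1] NOT true = false
[1] NOT false = true
[2.1.1] exactly-one(true, true) = false
[2.1.2] false AND true = false
[2.1] false OR false = false
[2.2.1] false AND false = false
[2.2.2.2] true → true = true
[2.2.2] false → true (antecedent false ⇒ implication holds) = true
[2.2] false AND true = false
[2] false OR false = false
[root] true → false = false
Overall: false → denied

Denied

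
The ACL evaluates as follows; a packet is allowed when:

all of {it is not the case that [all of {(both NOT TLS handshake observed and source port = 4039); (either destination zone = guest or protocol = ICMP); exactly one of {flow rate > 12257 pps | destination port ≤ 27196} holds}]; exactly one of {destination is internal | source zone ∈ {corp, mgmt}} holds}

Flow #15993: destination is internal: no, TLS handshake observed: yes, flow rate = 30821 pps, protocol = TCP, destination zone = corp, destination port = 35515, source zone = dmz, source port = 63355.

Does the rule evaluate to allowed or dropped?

Atomic conditions:
  NOT TLS handshake observed: yes → false
  source port = 4039: 63355 == 4039 is false
  destination zone = guest: corp == guest is false
  protocol = ICMP: TCP == ICMP is false
  flow rate > 12257 pps: 30821 > 12257 is true
  destination port ≤ 27196: 35515 ≤ 27196 is false
  destination is internal: no → false
  source zone ∈ {corp, mgmt}: dmz is not in the set → false
Combine:
[1.1.1] false AND false = false
[1.1.2] false OR false = false
[1.1.3] exactly-one(true, false) = true
[1.1] false AND false AND true = false
[1] NOT false = true
[2] exactly-one(false, false) = false
[root] true AND false = false
Overall: false → dropped

Dropped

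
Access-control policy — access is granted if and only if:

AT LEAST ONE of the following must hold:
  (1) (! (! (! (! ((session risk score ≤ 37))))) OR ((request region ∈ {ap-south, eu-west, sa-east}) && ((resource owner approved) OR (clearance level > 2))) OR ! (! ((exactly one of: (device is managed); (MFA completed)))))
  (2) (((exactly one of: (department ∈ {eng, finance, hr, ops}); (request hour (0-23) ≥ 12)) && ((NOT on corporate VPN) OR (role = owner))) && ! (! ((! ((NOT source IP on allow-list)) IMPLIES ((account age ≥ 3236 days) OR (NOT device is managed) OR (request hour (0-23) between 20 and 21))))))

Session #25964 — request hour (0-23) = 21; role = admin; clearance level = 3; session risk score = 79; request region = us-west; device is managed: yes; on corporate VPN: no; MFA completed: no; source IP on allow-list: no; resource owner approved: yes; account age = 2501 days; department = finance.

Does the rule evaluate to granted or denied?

Atomic conditions:
  session risk score ≤ 37: 79 ≤ 37 is false
  request region ∈ {ap-south, eu-west, sa-east}: us-west is not in the set → false
  resource owner approved: yes → true
  clearance level > 2: 3 > 2 is true
  device is managed: yes → true
  MFA completed: no → false
  department ∈ {eng, finance, hr, ops}: finance is in the set → true
  request hour (0-23) ≥ 12: 21 ≥ 12 is true
  NOT on corporate VPN: no → true
  role = owner: admin == owner is false
  NOT source IP on allow-list: no → true
  account age ≥ 3236 days: 2501 ≥ 3236 is false
  NOT device is managed: yes → false
  request hour (0-23) between 20 and 21: 21 in [20, 21] is true
Combine:
[1.1.1.1.1] NOT false = true
[1.1.1.1] NOT true = false
[1.1.1] NOT false = true
[1.1] NOT true = false
[1.2.2] true OR true = true
[1.2] false AND true = false
[1.3.1.1] exactly-one(true, false) = true
[1.3.1] NOT true = false
[1.3] NOT false = true
[1] false OR false OR true = true
[2.1.1] exactly-one(true, true) = false
[2.1.2] true OR false = true
[2.1] false AND true = false
[2.2.1.1.1] NOT true = false
[2.2.1.1.2] false OR false OR true = true
[2.2.1.1] false → true (antecedent false ⇒ implication holds) = true
[2.2.1] NOT true = false
[2.2] NOT false = true
[2] false AND true = false
[root] true OR false = true
Overall: true → granted

Granted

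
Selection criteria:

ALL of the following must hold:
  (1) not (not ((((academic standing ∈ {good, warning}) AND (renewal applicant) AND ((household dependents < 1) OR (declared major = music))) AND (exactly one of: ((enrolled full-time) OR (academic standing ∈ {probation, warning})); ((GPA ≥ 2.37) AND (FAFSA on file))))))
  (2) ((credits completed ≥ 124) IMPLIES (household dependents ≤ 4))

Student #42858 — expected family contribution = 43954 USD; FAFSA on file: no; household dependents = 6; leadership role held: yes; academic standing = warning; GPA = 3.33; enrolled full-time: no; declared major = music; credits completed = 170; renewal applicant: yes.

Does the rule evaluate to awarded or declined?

Atomic conditions:
  academic standing ∈ {good, warning}: warning is in the set → true
  renewal applicant: yes → true
  household dependents < 1: 6 < 1 is false
  declared major = music: music == music is true
  enrolled full-time: no → false
  academic standing ∈ {probation, warning}: warning is in the set → true
  GPA ≥ 2.37: 3.33 ≥ 2.37 is true
  FAFSA on file: no → false
  credits completed ≥ 124: 170 ≥ 124 is true
  household dependents ≤ 4: 6 ≤ 4 is false
Combine:
[1.1.1.1.3] false OR true = true
[1.1.1.1] true AND true AND true = true
[1.1.1.2.1] false OR true = true
[1.1.1.2.2] true AND false = false
[1.1.1.2] exactly-one(true, false) = true
[1.1.1] true AND true = true
[1.1] NOT true = false
[1] NOT false = true
[2] true → false = false
[root] true AND false = false
Overall: false → declined

Declined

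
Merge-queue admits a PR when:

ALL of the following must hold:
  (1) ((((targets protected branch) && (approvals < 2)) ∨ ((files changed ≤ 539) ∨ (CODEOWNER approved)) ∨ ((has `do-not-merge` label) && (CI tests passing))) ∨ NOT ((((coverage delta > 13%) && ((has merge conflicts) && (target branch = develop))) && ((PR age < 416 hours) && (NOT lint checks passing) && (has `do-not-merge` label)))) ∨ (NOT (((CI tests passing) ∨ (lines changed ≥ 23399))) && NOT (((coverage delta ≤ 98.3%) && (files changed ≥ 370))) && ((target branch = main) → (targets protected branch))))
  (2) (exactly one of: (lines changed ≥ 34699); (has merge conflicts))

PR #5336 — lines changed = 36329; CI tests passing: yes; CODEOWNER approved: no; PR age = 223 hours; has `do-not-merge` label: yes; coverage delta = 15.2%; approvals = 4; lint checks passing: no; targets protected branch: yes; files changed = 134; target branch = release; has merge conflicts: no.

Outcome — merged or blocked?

Atomic conditions:
  targets protected branch: yes → true
  approvals < 2: 4 < 2 is false
  files changed ≤ 539: 134 ≤ 539 is true
  CODEOWNER approved: no → false
  has `do-not-merge` label: yes → true
  CI tests passing: yes → true
  coverage delta > 13%: 15.2 > 13 is true
  has merge conflicts: no → false
  target branch = develop: release == develop is false
  PR age < 416 hours: 223 < 416 is true
  NOT lint checks passing: no → true
  lines changed ≥ 23399: 36329 ≥ 23399 is true
  coverage delta ≤ 98.3%: 15.2 ≤ 98.3 is true
  files changed ≥ 370: 134 ≥ 370 is false
  target branch = main: release == main is false
  lines changed ≥ 34699: 36329 ≥ 34699 is true
Combine:
[1.1.1] true AND false = false
[1.1.2] true OR false = true
[1.1.3] true AND true = true
[1.1] false OR true OR true = true
[1.2.1.1.2] false AND false = false
[1.2.1.1] true AND false = false
[1.2.1.2] true AND true AND true = true
[1.2.1] false AND true = false
[1.2] NOT false = true
[1.3.1.1] true OR true = true
[1.3.1] NOT true = false
[1.3.2.1] true AND false = false
[1.3.2] NOT false = true
[1.3.3] false → true (antecedent false ⇒ implication holds) = true
[1.3] false AND true AND true = false
[1] true OR true OR false = true
[2] exactly-one(true, false) = true
[root] true AND true = true
Overall: true → merged

Merged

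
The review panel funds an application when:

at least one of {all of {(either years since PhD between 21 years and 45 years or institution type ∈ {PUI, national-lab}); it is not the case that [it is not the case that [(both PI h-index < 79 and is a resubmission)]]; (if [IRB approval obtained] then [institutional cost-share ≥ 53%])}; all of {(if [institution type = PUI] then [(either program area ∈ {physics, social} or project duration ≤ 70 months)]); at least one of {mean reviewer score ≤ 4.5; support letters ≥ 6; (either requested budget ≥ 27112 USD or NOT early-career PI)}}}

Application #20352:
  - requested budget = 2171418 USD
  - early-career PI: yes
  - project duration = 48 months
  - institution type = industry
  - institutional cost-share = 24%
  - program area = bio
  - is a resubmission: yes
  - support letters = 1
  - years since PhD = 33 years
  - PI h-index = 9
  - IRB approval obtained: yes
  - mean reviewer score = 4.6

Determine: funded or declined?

Atomic conditions:
  years since PhD between 21 years and 45 years: 33 in [21, 45] is true
  institution type ∈ {PUI, national-lab}: industry is not in the set → false
  PI h-index < 79: 9 < 79 is true
  is a resubmission: yes → true
  IRB approval obtained: yes → true
  institutional cost-share ≥ 53%: 24 ≥ 53 is false
  institution type = PUI: industry == PUI is false
  program area ∈ {physics, social}: bio is not in the set → false
  project duration ≤ 70 months: 48 ≤ 70 is true
  mean reviewer score ≤ 4.5: 4.6 ≤ 4.5 is false
  support letters ≥ 6: 1 ≥ 6 is false
  requested budget ≥ 27112 USD: 2171418 ≥ 27112 is true
  NOT early-career PI: yes → false
Combine:
[1.1] true OR false = true
[1.2.1.1] true AND true = true
[1.2.1] NOT true = false
[1.2] NOT false = true
[1.3] true → false = false
[1] true AND true AND false = false
[2.1.2] false OR true = true
[2.1] false → true (antecedent false ⇒ implication holds) = true
[2.2.3] true OR false = true
[2.2] false OR false OR true = true
[2] true AND true = true
[root] false OR true = true
Overall: true → funded

Funded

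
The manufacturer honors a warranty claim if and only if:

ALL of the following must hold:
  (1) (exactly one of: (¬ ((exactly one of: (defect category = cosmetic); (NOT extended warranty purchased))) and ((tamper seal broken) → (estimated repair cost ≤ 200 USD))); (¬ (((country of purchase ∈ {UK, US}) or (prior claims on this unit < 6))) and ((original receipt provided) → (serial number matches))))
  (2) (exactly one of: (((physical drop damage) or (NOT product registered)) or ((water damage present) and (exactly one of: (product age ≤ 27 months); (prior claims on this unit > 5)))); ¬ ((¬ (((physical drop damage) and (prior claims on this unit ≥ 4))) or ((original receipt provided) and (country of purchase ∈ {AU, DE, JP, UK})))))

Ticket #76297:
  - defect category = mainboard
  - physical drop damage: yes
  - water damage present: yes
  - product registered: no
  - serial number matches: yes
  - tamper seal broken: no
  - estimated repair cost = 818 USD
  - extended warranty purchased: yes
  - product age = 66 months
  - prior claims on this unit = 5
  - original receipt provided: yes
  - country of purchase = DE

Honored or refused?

Atomic conditions:
  defect category = cosmetic: mainboard == cosmetic is false
  NOT extended warranty purchased: yes → false
  tamper seal broken: no → false
  estimated repair cost ≤ 200 USD: 818 ≤ 200 is false
  country of purchase ∈ {UK, US}: DE is not in the set → false
  prior claims on this unit < 6: 5 < 6 is true
  original receipt provided: yes → true
  serial number matches: yes → true
  physical drop damage: yes → true
  NOT product registered: no → true
  water damage present: yes → true
  product age ≤ 27 months: 66 ≤ 27 is false
  prior claims on this unit > 5: 5 > 5 is false
  prior claims on this unit ≥ 4: 5 ≥ 4 is true
  country of purchase ∈ {AU, DE, JP, UK}: DE is in the set → true
Combine:
[1.1.1.1] exactly-one(false, false) = false
[1.1.1] NOT false = true
[1.1.2] false → false (antecedent false ⇒ implication holds) = true
[1.1] true AND true = true
[1.2.1.1] false OR true = true
[1.2.1] NOT true = false
[1.2.2] true → true = true
[1.2] false AND true = false
[1] exactly-one(true, false) = true
[2.1.1] true OR true = true
[2.1.2.2] exactly-one(false, false) = false
[2.1.2] true AND false = false
[2.1] true OR false = true
[2.2.1.1.1] true AND true = true
[2.2.1.1] NOT true = false
[2.2.1.2] true AND true = true
[2.2.1] false OR true = true
[2.2] NOT true = false
[2] exactly-one(true, false) = true
[root] true AND true = true
Overall: true → honored

Honored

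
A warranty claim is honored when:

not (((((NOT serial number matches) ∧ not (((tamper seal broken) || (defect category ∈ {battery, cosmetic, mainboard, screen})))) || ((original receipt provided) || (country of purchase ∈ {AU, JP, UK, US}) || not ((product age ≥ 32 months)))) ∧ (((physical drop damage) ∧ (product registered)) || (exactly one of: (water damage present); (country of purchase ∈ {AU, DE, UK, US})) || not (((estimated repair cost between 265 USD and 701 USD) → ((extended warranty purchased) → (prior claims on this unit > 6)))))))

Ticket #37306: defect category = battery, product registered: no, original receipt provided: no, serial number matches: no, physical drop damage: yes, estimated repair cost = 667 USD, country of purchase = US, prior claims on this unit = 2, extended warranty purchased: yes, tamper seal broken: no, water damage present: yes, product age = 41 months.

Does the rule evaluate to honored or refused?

Atomic conditions:
  NOT serial number matches: no → true
  tamper seal broken: no → false
  defect category ∈ {battery, cosmetic, mainboard, screen}: battery is in the set → true
  original receipt provided: no → false
  country of purchase ∈ {AU, JP, UK, US}: US is in the set → true
  product age ≥ 32 months: 41 ≥ 32 is true
  physical drop damage: yes → true
  product registered: no → false
  water damage present: yes → true
  country of purchase ∈ {AU, DE, UK, US}: US is in the set → true
  estimated repair cost between 265 USD and 701 USD: 667 in [265, 701] is true
  extended warranty purchased: yes → true
  prior claims on this unit > 6: 2 > 6 is false
Combine:
[1.1.1.2.1] false OR true = true
[1.1.1.2] NOT true = false
[1.1.1] true AND false = false
[1.1.2.3] NOT true = false
[1.1.2] false OR true OR false = true
[1.1] false OR true = true
[1.2.1] true AND false = false
[1.2.2] exactly-one(true, true) = false
[1.2.3.1.2] true → false = false
[1.2.3.1] true → false = false
[1.2.3] NOT false = true
[1.2] false OR false OR true = true
[1] true AND true = true
[root] NOT true = false
Overall: false → refused

Refused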